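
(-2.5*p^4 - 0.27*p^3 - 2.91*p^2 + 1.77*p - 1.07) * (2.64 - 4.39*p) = 10.975*p^5 - 5.4147*p^4 + 12.0621*p^3 - 15.4527*p^2 + 9.3701*p - 2.8248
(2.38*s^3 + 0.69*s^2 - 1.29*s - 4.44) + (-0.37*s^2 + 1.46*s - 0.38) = 2.38*s^3 + 0.32*s^2 + 0.17*s - 4.82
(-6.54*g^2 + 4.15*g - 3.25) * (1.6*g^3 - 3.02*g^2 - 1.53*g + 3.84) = -10.464*g^5 + 26.3908*g^4 - 7.7268*g^3 - 21.6481*g^2 + 20.9085*g - 12.48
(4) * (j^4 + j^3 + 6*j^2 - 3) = 4*j^4 + 4*j^3 + 24*j^2 - 12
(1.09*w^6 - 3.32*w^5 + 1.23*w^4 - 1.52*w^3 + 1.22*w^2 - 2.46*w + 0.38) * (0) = 0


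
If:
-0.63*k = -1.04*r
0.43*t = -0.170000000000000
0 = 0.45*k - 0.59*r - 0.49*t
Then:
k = -2.09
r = -1.27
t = -0.40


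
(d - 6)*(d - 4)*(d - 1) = d^3 - 11*d^2 + 34*d - 24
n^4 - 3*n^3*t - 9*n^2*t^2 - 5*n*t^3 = n*(n - 5*t)*(n + t)^2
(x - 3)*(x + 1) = x^2 - 2*x - 3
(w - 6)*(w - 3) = w^2 - 9*w + 18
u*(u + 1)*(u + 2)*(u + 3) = u^4 + 6*u^3 + 11*u^2 + 6*u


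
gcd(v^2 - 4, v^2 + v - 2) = v + 2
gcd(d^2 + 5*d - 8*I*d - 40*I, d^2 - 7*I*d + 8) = d - 8*I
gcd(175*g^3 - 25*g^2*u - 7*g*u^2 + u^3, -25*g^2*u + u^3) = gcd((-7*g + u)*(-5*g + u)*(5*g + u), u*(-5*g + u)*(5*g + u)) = -25*g^2 + u^2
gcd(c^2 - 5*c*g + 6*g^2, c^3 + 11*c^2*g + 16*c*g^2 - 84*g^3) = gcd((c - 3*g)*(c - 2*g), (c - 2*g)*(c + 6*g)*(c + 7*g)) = c - 2*g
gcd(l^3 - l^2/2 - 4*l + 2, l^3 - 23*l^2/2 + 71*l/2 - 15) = l - 1/2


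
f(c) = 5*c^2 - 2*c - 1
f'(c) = 10*c - 2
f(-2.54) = 36.34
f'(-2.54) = -27.40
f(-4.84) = 125.81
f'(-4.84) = -50.40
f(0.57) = -0.52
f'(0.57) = 3.70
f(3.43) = 50.96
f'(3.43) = 32.30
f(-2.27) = 29.30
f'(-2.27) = -24.70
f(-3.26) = 58.66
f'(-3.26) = -34.60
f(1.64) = 9.17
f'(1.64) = 14.40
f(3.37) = 49.04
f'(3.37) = 31.70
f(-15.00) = 1154.00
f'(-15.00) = -152.00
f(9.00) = 386.00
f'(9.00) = 88.00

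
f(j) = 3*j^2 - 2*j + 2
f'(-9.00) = -56.00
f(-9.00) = 263.00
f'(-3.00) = -20.00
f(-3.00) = 35.00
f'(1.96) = 9.76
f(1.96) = 9.60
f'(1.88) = 9.28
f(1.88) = 8.84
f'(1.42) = 6.52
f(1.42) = 5.21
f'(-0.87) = -7.22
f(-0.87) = 6.01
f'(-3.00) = -20.00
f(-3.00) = 35.00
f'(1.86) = 9.16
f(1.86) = 8.66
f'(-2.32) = -15.92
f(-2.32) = 22.79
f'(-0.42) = -4.52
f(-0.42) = 3.37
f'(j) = 6*j - 2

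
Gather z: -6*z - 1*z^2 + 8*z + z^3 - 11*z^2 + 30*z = z^3 - 12*z^2 + 32*z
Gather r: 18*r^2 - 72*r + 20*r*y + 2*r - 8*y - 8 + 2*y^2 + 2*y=18*r^2 + r*(20*y - 70) + 2*y^2 - 6*y - 8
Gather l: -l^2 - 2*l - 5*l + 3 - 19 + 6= -l^2 - 7*l - 10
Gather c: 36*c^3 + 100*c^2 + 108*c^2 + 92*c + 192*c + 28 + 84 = 36*c^3 + 208*c^2 + 284*c + 112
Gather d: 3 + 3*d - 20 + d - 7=4*d - 24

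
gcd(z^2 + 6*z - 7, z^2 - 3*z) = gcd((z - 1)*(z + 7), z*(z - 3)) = 1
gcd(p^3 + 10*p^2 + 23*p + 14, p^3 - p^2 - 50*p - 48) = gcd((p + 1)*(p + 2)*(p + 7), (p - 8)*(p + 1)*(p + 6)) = p + 1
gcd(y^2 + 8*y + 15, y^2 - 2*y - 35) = y + 5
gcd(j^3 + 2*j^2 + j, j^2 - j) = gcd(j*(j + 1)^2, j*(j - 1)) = j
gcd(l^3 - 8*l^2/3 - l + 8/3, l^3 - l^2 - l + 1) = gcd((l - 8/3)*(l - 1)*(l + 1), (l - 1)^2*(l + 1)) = l^2 - 1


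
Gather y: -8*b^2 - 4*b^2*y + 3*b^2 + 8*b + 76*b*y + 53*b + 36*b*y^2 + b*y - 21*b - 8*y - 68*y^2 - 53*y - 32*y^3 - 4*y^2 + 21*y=-5*b^2 + 40*b - 32*y^3 + y^2*(36*b - 72) + y*(-4*b^2 + 77*b - 40)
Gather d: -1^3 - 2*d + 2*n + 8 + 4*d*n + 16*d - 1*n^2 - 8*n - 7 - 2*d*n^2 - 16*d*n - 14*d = d*(-2*n^2 - 12*n) - n^2 - 6*n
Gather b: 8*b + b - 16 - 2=9*b - 18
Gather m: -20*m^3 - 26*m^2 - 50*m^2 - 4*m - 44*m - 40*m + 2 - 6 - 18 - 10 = -20*m^3 - 76*m^2 - 88*m - 32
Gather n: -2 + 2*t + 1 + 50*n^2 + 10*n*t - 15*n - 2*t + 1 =50*n^2 + n*(10*t - 15)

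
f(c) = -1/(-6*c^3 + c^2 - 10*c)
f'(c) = -(18*c^2 - 2*c + 10)/(-6*c^3 + c^2 - 10*c)^2 = 2*(-9*c^2 + c - 5)/(c^2*(6*c^2 - c + 10)^2)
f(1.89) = 0.02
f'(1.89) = -0.02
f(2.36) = 0.01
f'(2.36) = -0.01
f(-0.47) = -0.18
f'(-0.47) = -0.49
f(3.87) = 0.00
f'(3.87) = -0.00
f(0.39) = 0.24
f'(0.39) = -0.71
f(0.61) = 0.14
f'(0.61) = -0.31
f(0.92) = 0.08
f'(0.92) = -0.14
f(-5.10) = -0.00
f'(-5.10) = -0.00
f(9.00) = 0.00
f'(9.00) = 0.00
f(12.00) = 0.00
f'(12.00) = 0.00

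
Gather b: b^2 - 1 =b^2 - 1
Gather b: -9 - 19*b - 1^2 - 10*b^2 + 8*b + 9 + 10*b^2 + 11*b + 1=0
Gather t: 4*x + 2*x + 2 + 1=6*x + 3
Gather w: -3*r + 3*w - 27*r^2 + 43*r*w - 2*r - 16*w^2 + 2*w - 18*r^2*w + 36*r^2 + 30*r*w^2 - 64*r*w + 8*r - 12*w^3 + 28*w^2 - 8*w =9*r^2 + 3*r - 12*w^3 + w^2*(30*r + 12) + w*(-18*r^2 - 21*r - 3)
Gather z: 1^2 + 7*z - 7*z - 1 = 0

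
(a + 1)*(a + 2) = a^2 + 3*a + 2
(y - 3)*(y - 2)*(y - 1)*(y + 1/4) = y^4 - 23*y^3/4 + 19*y^2/2 - 13*y/4 - 3/2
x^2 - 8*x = x*(x - 8)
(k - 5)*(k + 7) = k^2 + 2*k - 35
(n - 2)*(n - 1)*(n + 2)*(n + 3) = n^4 + 2*n^3 - 7*n^2 - 8*n + 12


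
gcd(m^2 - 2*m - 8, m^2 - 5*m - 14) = m + 2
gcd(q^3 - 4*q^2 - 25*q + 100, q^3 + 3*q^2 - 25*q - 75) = q^2 - 25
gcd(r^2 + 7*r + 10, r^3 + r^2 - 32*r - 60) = r^2 + 7*r + 10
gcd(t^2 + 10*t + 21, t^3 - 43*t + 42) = t + 7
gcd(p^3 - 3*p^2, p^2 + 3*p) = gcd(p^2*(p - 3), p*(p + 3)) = p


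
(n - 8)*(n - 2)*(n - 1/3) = n^3 - 31*n^2/3 + 58*n/3 - 16/3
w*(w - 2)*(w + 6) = w^3 + 4*w^2 - 12*w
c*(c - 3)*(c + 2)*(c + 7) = c^4 + 6*c^3 - 13*c^2 - 42*c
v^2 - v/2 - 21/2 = (v - 7/2)*(v + 3)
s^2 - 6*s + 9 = (s - 3)^2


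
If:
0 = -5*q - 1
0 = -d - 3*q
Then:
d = 3/5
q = -1/5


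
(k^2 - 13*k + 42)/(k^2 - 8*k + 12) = (k - 7)/(k - 2)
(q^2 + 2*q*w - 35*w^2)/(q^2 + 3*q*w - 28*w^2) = (q - 5*w)/(q - 4*w)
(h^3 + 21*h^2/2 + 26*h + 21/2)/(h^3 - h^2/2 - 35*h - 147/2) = (2*h^2 + 15*h + 7)/(2*h^2 - 7*h - 49)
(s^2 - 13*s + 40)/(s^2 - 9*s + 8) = (s - 5)/(s - 1)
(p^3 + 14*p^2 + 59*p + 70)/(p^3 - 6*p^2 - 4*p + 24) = (p^2 + 12*p + 35)/(p^2 - 8*p + 12)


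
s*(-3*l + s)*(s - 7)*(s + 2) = -3*l*s^3 + 15*l*s^2 + 42*l*s + s^4 - 5*s^3 - 14*s^2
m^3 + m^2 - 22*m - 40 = (m - 5)*(m + 2)*(m + 4)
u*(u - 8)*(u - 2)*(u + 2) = u^4 - 8*u^3 - 4*u^2 + 32*u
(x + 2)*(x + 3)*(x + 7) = x^3 + 12*x^2 + 41*x + 42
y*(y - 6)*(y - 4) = y^3 - 10*y^2 + 24*y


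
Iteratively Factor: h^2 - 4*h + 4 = (h - 2)*(h - 2)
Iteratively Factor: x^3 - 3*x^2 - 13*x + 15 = (x + 3)*(x^2 - 6*x + 5) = (x - 1)*(x + 3)*(x - 5)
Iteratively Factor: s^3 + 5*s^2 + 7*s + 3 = (s + 1)*(s^2 + 4*s + 3) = (s + 1)*(s + 3)*(s + 1)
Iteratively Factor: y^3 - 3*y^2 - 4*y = (y - 4)*(y^2 + y) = y*(y - 4)*(y + 1)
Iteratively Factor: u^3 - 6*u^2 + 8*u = (u)*(u^2 - 6*u + 8) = u*(u - 4)*(u - 2)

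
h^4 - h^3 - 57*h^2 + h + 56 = (h - 8)*(h - 1)*(h + 1)*(h + 7)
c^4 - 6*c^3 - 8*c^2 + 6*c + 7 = (c - 7)*(c - 1)*(c + 1)^2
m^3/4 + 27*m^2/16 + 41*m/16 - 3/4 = (m/4 + 1)*(m - 1/4)*(m + 3)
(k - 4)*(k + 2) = k^2 - 2*k - 8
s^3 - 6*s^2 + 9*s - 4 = (s - 4)*(s - 1)^2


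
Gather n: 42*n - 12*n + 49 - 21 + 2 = 30*n + 30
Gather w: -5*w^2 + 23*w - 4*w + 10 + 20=-5*w^2 + 19*w + 30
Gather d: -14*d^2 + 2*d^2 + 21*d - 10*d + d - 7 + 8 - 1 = -12*d^2 + 12*d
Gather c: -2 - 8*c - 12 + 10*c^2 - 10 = 10*c^2 - 8*c - 24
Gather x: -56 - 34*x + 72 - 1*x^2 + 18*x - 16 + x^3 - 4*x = x^3 - x^2 - 20*x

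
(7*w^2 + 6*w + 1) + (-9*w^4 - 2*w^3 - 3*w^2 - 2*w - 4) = -9*w^4 - 2*w^3 + 4*w^2 + 4*w - 3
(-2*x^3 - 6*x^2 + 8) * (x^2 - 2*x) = -2*x^5 - 2*x^4 + 12*x^3 + 8*x^2 - 16*x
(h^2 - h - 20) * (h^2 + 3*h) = h^4 + 2*h^3 - 23*h^2 - 60*h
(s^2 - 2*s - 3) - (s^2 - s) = -s - 3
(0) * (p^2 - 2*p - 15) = 0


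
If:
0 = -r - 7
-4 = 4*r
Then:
No Solution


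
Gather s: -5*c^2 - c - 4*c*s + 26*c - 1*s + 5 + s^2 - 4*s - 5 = -5*c^2 + 25*c + s^2 + s*(-4*c - 5)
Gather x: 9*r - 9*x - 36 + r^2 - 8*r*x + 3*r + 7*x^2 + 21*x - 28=r^2 + 12*r + 7*x^2 + x*(12 - 8*r) - 64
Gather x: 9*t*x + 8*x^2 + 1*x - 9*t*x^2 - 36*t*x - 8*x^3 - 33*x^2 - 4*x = -8*x^3 + x^2*(-9*t - 25) + x*(-27*t - 3)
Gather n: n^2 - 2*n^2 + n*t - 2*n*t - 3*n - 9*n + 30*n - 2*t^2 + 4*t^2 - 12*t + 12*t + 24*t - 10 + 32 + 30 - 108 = -n^2 + n*(18 - t) + 2*t^2 + 24*t - 56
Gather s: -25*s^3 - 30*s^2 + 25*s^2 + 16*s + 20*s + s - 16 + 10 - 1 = -25*s^3 - 5*s^2 + 37*s - 7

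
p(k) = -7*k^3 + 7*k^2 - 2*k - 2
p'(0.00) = -2.00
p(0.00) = -2.00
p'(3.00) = -149.00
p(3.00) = -134.00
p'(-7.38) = -1249.07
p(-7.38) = 3207.64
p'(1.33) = -20.53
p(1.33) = -8.75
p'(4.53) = -369.52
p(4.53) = -518.13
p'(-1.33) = -57.77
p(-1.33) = 29.51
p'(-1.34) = -58.47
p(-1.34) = 30.09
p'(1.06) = -10.76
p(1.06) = -4.59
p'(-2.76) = -200.61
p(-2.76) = 204.02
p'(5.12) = -480.82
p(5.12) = -768.26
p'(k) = -21*k^2 + 14*k - 2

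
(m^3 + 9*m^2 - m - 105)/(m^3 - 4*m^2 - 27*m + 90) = (m + 7)/(m - 6)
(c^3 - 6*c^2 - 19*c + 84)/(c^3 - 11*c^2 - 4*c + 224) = (c - 3)/(c - 8)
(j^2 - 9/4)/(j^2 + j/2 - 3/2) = (j - 3/2)/(j - 1)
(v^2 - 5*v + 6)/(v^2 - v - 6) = (v - 2)/(v + 2)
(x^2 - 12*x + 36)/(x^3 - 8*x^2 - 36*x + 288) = (x - 6)/(x^2 - 2*x - 48)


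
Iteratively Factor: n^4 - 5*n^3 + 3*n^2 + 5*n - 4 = (n - 1)*(n^3 - 4*n^2 - n + 4) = (n - 1)*(n + 1)*(n^2 - 5*n + 4) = (n - 1)^2*(n + 1)*(n - 4)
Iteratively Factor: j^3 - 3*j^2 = (j)*(j^2 - 3*j) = j*(j - 3)*(j)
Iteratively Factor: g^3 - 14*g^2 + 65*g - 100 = (g - 5)*(g^2 - 9*g + 20) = (g - 5)^2*(g - 4)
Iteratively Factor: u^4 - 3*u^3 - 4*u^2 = (u)*(u^3 - 3*u^2 - 4*u) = u*(u + 1)*(u^2 - 4*u) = u*(u - 4)*(u + 1)*(u)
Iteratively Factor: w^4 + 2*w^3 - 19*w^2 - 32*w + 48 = (w - 4)*(w^3 + 6*w^2 + 5*w - 12) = (w - 4)*(w - 1)*(w^2 + 7*w + 12) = (w - 4)*(w - 1)*(w + 4)*(w + 3)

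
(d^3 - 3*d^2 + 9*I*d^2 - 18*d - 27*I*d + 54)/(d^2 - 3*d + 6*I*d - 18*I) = d + 3*I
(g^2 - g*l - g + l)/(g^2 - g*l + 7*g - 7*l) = (g - 1)/(g + 7)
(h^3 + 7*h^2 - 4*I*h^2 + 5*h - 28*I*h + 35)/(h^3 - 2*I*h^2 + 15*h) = (h^2 + h*(7 + I) + 7*I)/(h*(h + 3*I))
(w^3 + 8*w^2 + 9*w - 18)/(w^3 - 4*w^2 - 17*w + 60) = (w^3 + 8*w^2 + 9*w - 18)/(w^3 - 4*w^2 - 17*w + 60)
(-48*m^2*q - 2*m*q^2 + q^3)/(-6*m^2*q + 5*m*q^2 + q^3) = (-8*m + q)/(-m + q)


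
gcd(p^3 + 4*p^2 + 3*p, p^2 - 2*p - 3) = p + 1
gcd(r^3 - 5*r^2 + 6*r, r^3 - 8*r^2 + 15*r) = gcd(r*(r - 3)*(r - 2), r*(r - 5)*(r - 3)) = r^2 - 3*r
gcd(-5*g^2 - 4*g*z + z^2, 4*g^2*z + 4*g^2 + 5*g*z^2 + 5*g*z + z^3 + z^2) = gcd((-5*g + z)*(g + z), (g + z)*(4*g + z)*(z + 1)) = g + z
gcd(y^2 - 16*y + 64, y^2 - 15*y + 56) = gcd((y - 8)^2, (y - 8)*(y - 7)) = y - 8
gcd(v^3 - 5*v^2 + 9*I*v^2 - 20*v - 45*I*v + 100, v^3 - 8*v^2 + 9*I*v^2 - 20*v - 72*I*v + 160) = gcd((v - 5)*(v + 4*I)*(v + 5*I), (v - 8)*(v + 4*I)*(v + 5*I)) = v^2 + 9*I*v - 20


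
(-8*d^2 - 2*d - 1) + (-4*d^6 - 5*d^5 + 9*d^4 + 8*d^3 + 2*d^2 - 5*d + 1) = -4*d^6 - 5*d^5 + 9*d^4 + 8*d^3 - 6*d^2 - 7*d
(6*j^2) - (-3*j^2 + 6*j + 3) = 9*j^2 - 6*j - 3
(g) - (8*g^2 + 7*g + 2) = -8*g^2 - 6*g - 2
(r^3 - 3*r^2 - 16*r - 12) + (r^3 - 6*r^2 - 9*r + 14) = 2*r^3 - 9*r^2 - 25*r + 2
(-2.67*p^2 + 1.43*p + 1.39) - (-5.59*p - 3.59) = -2.67*p^2 + 7.02*p + 4.98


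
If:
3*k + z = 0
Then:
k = -z/3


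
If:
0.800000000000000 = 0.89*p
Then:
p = 0.90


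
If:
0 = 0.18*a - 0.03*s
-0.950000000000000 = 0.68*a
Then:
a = -1.40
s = -8.38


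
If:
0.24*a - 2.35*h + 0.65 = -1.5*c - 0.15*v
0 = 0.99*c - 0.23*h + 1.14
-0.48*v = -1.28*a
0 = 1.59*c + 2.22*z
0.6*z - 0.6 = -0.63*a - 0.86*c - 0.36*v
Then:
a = 0.71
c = -1.22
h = -0.31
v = 1.89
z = 0.88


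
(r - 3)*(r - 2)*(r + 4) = r^3 - r^2 - 14*r + 24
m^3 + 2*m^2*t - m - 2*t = (m - 1)*(m + 1)*(m + 2*t)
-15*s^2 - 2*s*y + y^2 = (-5*s + y)*(3*s + y)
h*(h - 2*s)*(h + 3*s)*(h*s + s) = h^4*s + h^3*s^2 + h^3*s - 6*h^2*s^3 + h^2*s^2 - 6*h*s^3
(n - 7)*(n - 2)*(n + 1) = n^3 - 8*n^2 + 5*n + 14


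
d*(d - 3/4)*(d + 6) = d^3 + 21*d^2/4 - 9*d/2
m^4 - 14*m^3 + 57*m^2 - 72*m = m*(m - 8)*(m - 3)^2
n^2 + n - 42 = (n - 6)*(n + 7)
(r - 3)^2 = r^2 - 6*r + 9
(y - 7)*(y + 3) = y^2 - 4*y - 21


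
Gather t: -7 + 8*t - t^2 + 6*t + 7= -t^2 + 14*t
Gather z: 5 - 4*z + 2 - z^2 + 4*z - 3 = 4 - z^2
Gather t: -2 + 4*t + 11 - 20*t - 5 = 4 - 16*t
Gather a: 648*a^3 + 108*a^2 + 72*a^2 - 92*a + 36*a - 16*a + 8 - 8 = 648*a^3 + 180*a^2 - 72*a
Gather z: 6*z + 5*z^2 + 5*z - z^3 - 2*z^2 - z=-z^3 + 3*z^2 + 10*z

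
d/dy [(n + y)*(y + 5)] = n + 2*y + 5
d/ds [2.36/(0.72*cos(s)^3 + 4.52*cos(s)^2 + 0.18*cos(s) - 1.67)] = (5.0976*cos(s)^2 + 21.3344*cos(s) + 0.4248)*sin(s)/(0.72*cos(s)^3 + 4.52*cos(s)^2 + 0.18*cos(s) - 1.67)^2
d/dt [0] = 0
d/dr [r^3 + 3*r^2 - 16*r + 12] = 3*r^2 + 6*r - 16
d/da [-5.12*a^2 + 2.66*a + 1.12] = 2.66 - 10.24*a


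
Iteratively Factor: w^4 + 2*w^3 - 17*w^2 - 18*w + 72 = (w - 2)*(w^3 + 4*w^2 - 9*w - 36) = (w - 3)*(w - 2)*(w^2 + 7*w + 12) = (w - 3)*(w - 2)*(w + 4)*(w + 3)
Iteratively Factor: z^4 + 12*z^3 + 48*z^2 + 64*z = (z + 4)*(z^3 + 8*z^2 + 16*z) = (z + 4)^2*(z^2 + 4*z) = (z + 4)^3*(z)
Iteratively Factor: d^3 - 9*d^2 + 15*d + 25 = (d - 5)*(d^2 - 4*d - 5) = (d - 5)*(d + 1)*(d - 5)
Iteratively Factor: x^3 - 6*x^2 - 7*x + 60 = (x + 3)*(x^2 - 9*x + 20) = (x - 4)*(x + 3)*(x - 5)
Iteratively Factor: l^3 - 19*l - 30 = (l - 5)*(l^2 + 5*l + 6) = (l - 5)*(l + 2)*(l + 3)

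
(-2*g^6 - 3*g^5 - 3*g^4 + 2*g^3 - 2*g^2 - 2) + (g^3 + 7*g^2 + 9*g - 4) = -2*g^6 - 3*g^5 - 3*g^4 + 3*g^3 + 5*g^2 + 9*g - 6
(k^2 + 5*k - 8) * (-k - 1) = -k^3 - 6*k^2 + 3*k + 8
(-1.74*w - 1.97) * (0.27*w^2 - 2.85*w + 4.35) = -0.4698*w^3 + 4.4271*w^2 - 1.9545*w - 8.5695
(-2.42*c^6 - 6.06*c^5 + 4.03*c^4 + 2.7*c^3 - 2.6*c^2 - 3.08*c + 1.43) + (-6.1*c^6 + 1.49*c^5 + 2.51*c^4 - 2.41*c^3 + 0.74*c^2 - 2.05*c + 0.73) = -8.52*c^6 - 4.57*c^5 + 6.54*c^4 + 0.29*c^3 - 1.86*c^2 - 5.13*c + 2.16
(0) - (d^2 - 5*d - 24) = -d^2 + 5*d + 24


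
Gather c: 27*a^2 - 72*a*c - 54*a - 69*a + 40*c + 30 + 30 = 27*a^2 - 123*a + c*(40 - 72*a) + 60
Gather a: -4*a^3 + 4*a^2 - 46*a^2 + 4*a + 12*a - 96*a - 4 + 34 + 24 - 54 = -4*a^3 - 42*a^2 - 80*a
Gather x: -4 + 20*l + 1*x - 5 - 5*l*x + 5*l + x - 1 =25*l + x*(2 - 5*l) - 10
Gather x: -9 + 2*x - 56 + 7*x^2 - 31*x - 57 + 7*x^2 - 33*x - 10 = 14*x^2 - 62*x - 132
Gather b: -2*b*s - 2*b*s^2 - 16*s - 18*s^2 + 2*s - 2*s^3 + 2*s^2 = b*(-2*s^2 - 2*s) - 2*s^3 - 16*s^2 - 14*s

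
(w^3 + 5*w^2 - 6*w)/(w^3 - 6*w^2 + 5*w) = (w + 6)/(w - 5)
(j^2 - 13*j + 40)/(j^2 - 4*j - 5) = (j - 8)/(j + 1)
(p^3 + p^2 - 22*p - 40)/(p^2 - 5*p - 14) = (p^2 - p - 20)/(p - 7)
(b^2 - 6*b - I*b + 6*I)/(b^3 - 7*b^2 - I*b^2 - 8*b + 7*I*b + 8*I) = (b - 6)/(b^2 - 7*b - 8)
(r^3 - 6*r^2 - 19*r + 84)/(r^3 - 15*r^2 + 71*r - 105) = (r + 4)/(r - 5)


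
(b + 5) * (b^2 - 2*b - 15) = b^3 + 3*b^2 - 25*b - 75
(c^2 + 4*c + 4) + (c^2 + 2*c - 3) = 2*c^2 + 6*c + 1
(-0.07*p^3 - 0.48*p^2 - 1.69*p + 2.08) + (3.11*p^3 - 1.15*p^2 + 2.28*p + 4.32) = 3.04*p^3 - 1.63*p^2 + 0.59*p + 6.4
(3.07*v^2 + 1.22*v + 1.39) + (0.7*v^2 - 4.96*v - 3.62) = 3.77*v^2 - 3.74*v - 2.23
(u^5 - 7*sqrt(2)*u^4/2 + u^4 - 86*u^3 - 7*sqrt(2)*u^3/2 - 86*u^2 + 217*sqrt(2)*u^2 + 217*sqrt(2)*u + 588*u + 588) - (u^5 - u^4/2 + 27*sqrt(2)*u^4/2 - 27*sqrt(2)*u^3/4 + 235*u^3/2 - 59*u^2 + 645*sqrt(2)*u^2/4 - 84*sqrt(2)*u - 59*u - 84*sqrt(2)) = -17*sqrt(2)*u^4 + 3*u^4/2 - 407*u^3/2 + 13*sqrt(2)*u^3/4 - 27*u^2 + 223*sqrt(2)*u^2/4 + 301*sqrt(2)*u + 647*u + 84*sqrt(2) + 588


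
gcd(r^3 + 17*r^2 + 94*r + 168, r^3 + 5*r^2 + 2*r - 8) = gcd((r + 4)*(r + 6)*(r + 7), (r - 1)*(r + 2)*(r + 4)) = r + 4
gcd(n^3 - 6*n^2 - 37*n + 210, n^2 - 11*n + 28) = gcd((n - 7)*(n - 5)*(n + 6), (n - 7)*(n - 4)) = n - 7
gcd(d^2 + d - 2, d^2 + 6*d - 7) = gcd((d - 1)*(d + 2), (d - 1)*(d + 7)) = d - 1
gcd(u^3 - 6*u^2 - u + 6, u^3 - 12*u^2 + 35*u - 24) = u - 1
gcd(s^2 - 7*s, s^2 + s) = s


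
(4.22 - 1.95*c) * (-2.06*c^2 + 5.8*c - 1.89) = 4.017*c^3 - 20.0032*c^2 + 28.1615*c - 7.9758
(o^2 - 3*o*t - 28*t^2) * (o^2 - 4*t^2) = o^4 - 3*o^3*t - 32*o^2*t^2 + 12*o*t^3 + 112*t^4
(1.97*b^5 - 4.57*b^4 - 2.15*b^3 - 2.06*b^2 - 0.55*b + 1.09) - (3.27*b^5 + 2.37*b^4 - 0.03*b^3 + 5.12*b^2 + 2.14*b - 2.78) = -1.3*b^5 - 6.94*b^4 - 2.12*b^3 - 7.18*b^2 - 2.69*b + 3.87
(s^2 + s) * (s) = s^3 + s^2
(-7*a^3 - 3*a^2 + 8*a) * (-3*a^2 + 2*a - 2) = 21*a^5 - 5*a^4 - 16*a^3 + 22*a^2 - 16*a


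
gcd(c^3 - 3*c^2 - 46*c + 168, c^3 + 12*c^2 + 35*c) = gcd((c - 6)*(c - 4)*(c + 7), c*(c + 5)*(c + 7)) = c + 7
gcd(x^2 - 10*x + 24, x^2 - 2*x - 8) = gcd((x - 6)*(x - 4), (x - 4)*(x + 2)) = x - 4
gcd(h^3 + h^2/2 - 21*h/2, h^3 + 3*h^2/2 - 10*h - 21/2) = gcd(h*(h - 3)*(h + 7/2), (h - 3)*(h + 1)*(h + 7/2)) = h^2 + h/2 - 21/2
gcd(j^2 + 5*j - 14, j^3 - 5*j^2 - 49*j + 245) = j + 7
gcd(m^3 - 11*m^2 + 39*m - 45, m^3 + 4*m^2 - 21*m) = m - 3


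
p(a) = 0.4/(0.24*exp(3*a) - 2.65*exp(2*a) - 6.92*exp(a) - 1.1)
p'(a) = 0.4*(-0.72*exp(3*a) + 5.3*exp(2*a) + 6.92*exp(a))/(0.24*exp(3*a) - 2.65*exp(2*a) - 6.92*exp(a) - 1.1)^2 = (-0.288*exp(2*a) + 2.12*exp(a) + 2.768)*exp(a)/(-0.24*exp(3*a) + 2.65*exp(2*a) + 6.92*exp(a) + 1.1)^2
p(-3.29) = -0.29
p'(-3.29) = 0.06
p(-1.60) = -0.15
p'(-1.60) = 0.09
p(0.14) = -0.03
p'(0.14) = 0.04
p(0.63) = -0.02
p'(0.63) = 0.02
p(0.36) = -0.03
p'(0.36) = 0.03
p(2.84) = 0.00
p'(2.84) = -0.01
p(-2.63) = -0.25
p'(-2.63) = 0.08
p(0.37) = -0.03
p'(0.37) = 0.03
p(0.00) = -0.04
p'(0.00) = 0.04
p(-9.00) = -0.36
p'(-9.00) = 0.00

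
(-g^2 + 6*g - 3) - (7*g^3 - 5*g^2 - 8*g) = -7*g^3 + 4*g^2 + 14*g - 3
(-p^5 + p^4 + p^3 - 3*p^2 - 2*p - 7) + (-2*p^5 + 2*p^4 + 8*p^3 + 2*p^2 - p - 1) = -3*p^5 + 3*p^4 + 9*p^3 - p^2 - 3*p - 8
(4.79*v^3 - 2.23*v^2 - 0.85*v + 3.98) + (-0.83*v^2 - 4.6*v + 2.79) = 4.79*v^3 - 3.06*v^2 - 5.45*v + 6.77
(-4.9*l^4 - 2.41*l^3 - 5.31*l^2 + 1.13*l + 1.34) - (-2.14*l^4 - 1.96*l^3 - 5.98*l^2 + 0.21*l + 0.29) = -2.76*l^4 - 0.45*l^3 + 0.670000000000001*l^2 + 0.92*l + 1.05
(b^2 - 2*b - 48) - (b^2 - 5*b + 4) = 3*b - 52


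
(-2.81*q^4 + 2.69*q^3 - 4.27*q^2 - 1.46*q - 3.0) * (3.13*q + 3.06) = -8.7953*q^5 - 0.178900000000002*q^4 - 5.1337*q^3 - 17.636*q^2 - 13.8576*q - 9.18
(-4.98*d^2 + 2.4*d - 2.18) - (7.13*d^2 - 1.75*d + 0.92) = -12.11*d^2 + 4.15*d - 3.1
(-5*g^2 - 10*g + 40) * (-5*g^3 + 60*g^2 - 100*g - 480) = 25*g^5 - 250*g^4 - 300*g^3 + 5800*g^2 + 800*g - 19200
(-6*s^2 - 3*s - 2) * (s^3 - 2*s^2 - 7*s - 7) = -6*s^5 + 9*s^4 + 46*s^3 + 67*s^2 + 35*s + 14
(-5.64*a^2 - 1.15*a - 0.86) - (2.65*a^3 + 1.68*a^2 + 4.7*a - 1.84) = -2.65*a^3 - 7.32*a^2 - 5.85*a + 0.98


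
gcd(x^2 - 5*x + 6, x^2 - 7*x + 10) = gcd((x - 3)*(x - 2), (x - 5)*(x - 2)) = x - 2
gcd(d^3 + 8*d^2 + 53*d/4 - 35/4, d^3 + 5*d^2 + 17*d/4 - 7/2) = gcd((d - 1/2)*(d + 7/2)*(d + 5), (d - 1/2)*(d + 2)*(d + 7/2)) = d^2 + 3*d - 7/4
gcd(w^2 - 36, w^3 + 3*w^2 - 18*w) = w + 6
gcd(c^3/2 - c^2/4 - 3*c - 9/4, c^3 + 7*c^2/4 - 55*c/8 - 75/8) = 1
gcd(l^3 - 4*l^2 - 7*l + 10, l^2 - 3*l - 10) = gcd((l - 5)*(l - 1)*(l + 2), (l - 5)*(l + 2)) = l^2 - 3*l - 10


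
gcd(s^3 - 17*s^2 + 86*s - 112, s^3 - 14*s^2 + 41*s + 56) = s^2 - 15*s + 56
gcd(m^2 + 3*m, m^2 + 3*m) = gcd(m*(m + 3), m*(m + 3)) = m^2 + 3*m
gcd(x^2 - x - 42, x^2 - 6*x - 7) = x - 7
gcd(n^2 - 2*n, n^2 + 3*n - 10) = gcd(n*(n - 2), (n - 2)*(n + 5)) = n - 2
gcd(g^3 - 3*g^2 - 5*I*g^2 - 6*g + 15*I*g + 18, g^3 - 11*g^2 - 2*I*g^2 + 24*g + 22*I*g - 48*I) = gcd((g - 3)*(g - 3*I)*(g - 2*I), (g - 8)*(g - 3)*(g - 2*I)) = g^2 + g*(-3 - 2*I) + 6*I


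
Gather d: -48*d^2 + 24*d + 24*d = -48*d^2 + 48*d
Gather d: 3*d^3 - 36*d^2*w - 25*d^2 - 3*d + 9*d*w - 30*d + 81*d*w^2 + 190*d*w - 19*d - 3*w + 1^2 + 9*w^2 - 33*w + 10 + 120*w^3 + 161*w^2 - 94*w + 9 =3*d^3 + d^2*(-36*w - 25) + d*(81*w^2 + 199*w - 52) + 120*w^3 + 170*w^2 - 130*w + 20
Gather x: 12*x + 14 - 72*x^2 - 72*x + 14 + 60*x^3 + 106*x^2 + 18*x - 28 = 60*x^3 + 34*x^2 - 42*x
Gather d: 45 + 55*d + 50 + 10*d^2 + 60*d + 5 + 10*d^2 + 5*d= 20*d^2 + 120*d + 100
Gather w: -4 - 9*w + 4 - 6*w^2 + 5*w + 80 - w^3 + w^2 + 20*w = -w^3 - 5*w^2 + 16*w + 80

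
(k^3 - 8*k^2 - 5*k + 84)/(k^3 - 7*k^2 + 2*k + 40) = (k^2 - 4*k - 21)/(k^2 - 3*k - 10)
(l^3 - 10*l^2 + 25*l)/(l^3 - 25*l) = (l - 5)/(l + 5)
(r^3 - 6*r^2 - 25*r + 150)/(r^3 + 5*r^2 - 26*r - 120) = (r^2 - r - 30)/(r^2 + 10*r + 24)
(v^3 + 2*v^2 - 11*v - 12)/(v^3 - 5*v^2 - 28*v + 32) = (v^2 - 2*v - 3)/(v^2 - 9*v + 8)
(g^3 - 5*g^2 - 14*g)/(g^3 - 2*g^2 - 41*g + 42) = g*(g + 2)/(g^2 + 5*g - 6)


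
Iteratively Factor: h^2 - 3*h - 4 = (h + 1)*(h - 4)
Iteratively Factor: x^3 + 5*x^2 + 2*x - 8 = (x + 2)*(x^2 + 3*x - 4) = (x + 2)*(x + 4)*(x - 1)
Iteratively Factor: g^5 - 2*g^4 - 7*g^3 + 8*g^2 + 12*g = (g + 1)*(g^4 - 3*g^3 - 4*g^2 + 12*g) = (g + 1)*(g + 2)*(g^3 - 5*g^2 + 6*g) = (g - 3)*(g + 1)*(g + 2)*(g^2 - 2*g) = g*(g - 3)*(g + 1)*(g + 2)*(g - 2)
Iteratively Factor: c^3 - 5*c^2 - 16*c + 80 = (c - 4)*(c^2 - c - 20) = (c - 5)*(c - 4)*(c + 4)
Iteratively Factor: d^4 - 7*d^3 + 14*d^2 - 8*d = (d - 2)*(d^3 - 5*d^2 + 4*d) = (d - 2)*(d - 1)*(d^2 - 4*d) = (d - 4)*(d - 2)*(d - 1)*(d)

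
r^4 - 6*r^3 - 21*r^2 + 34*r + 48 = (r - 8)*(r - 2)*(r + 1)*(r + 3)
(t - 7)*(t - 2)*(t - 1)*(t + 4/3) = t^4 - 26*t^3/3 + 29*t^2/3 + 50*t/3 - 56/3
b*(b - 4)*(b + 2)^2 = b^4 - 12*b^2 - 16*b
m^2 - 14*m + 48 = (m - 8)*(m - 6)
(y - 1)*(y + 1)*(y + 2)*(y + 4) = y^4 + 6*y^3 + 7*y^2 - 6*y - 8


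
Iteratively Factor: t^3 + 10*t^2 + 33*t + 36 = (t + 4)*(t^2 + 6*t + 9) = (t + 3)*(t + 4)*(t + 3)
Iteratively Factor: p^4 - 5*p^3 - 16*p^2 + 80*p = (p + 4)*(p^3 - 9*p^2 + 20*p) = p*(p + 4)*(p^2 - 9*p + 20) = p*(p - 4)*(p + 4)*(p - 5)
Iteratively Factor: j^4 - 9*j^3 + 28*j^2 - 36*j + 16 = (j - 4)*(j^3 - 5*j^2 + 8*j - 4) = (j - 4)*(j - 1)*(j^2 - 4*j + 4) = (j - 4)*(j - 2)*(j - 1)*(j - 2)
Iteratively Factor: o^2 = (o)*(o)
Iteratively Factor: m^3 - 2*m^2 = (m - 2)*(m^2) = m*(m - 2)*(m)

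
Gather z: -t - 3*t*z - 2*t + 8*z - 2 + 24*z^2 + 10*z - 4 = -3*t + 24*z^2 + z*(18 - 3*t) - 6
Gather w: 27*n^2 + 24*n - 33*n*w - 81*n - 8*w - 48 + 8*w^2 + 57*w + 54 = 27*n^2 - 57*n + 8*w^2 + w*(49 - 33*n) + 6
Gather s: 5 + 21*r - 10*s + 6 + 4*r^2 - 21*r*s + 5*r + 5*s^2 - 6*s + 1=4*r^2 + 26*r + 5*s^2 + s*(-21*r - 16) + 12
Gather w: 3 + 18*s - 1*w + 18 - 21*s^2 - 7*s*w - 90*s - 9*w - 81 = -21*s^2 - 72*s + w*(-7*s - 10) - 60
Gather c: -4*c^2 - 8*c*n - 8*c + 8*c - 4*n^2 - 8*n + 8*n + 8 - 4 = -4*c^2 - 8*c*n - 4*n^2 + 4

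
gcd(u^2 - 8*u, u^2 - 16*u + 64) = u - 8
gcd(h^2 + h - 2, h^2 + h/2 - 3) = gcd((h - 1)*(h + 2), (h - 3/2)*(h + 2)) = h + 2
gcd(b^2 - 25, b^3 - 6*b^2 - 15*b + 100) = b - 5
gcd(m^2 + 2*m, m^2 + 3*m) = m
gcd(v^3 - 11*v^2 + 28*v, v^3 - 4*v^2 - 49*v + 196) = v^2 - 11*v + 28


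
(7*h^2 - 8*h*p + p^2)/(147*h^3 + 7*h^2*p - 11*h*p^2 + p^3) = (-h + p)/(-21*h^2 - 4*h*p + p^2)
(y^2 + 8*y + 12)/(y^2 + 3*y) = (y^2 + 8*y + 12)/(y*(y + 3))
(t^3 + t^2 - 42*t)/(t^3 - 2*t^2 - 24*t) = (t + 7)/(t + 4)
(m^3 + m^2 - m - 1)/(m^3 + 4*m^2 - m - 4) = (m + 1)/(m + 4)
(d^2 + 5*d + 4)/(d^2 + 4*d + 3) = (d + 4)/(d + 3)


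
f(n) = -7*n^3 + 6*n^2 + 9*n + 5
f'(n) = -21*n^2 + 12*n + 9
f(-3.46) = 335.64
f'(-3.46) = -283.92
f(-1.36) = 21.47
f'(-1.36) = -46.16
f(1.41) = 10.00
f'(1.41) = -15.83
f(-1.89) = 56.68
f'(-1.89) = -88.69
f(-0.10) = 4.17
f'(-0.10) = 7.59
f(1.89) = -3.82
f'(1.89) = -43.33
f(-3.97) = 501.83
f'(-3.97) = -369.62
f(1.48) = 8.77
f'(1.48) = -19.24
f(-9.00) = 5513.00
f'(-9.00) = -1800.00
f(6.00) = -1237.00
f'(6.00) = -675.00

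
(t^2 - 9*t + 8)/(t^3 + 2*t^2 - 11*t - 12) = (t^2 - 9*t + 8)/(t^3 + 2*t^2 - 11*t - 12)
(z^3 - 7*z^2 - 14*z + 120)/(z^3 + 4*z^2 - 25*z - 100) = (z - 6)/(z + 5)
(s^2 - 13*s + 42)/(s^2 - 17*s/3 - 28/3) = 3*(s - 6)/(3*s + 4)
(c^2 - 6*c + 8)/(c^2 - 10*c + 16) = (c - 4)/(c - 8)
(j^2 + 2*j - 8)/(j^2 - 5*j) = (j^2 + 2*j - 8)/(j*(j - 5))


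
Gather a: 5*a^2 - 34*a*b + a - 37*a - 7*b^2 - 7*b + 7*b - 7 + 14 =5*a^2 + a*(-34*b - 36) - 7*b^2 + 7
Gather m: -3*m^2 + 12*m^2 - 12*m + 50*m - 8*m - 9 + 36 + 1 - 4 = 9*m^2 + 30*m + 24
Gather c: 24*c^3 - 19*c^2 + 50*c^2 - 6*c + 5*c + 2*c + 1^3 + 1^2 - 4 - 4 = 24*c^3 + 31*c^2 + c - 6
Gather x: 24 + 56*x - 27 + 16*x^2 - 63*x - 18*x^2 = -2*x^2 - 7*x - 3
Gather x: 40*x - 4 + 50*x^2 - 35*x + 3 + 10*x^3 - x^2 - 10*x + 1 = 10*x^3 + 49*x^2 - 5*x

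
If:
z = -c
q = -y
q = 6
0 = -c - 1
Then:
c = -1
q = 6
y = -6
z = 1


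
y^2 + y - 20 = (y - 4)*(y + 5)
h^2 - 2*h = h*(h - 2)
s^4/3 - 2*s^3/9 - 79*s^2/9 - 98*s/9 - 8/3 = (s/3 + 1/3)*(s - 6)*(s + 1/3)*(s + 4)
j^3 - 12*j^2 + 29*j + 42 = (j - 7)*(j - 6)*(j + 1)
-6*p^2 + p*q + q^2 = (-2*p + q)*(3*p + q)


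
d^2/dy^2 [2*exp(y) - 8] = 2*exp(y)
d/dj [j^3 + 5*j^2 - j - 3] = 3*j^2 + 10*j - 1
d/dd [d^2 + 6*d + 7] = 2*d + 6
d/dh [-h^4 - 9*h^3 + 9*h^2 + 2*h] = -4*h^3 - 27*h^2 + 18*h + 2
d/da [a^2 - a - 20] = 2*a - 1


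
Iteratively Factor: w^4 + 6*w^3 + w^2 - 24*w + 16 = (w + 4)*(w^3 + 2*w^2 - 7*w + 4) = (w + 4)^2*(w^2 - 2*w + 1) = (w - 1)*(w + 4)^2*(w - 1)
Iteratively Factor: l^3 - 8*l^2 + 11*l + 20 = (l + 1)*(l^2 - 9*l + 20) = (l - 5)*(l + 1)*(l - 4)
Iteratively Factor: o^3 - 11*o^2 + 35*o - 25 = (o - 1)*(o^2 - 10*o + 25) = (o - 5)*(o - 1)*(o - 5)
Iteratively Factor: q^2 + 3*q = (q)*(q + 3)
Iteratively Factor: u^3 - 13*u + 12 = (u - 3)*(u^2 + 3*u - 4) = (u - 3)*(u + 4)*(u - 1)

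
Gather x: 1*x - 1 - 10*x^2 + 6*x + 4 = -10*x^2 + 7*x + 3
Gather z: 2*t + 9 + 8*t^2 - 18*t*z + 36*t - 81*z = 8*t^2 + 38*t + z*(-18*t - 81) + 9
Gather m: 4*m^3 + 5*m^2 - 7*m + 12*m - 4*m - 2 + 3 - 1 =4*m^3 + 5*m^2 + m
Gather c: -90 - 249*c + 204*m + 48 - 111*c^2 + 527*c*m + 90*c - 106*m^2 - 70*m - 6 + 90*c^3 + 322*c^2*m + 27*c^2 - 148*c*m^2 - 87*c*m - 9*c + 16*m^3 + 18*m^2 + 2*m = 90*c^3 + c^2*(322*m - 84) + c*(-148*m^2 + 440*m - 168) + 16*m^3 - 88*m^2 + 136*m - 48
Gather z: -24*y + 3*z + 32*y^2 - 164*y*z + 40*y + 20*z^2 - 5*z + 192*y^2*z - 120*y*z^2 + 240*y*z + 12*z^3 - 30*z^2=32*y^2 + 16*y + 12*z^3 + z^2*(-120*y - 10) + z*(192*y^2 + 76*y - 2)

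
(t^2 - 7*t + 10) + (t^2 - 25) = 2*t^2 - 7*t - 15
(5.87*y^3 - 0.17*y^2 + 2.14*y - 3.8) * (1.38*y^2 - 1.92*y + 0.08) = 8.1006*y^5 - 11.505*y^4 + 3.7492*y^3 - 9.3664*y^2 + 7.4672*y - 0.304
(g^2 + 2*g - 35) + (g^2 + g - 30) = 2*g^2 + 3*g - 65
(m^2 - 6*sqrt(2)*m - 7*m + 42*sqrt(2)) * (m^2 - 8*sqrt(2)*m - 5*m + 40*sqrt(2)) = m^4 - 14*sqrt(2)*m^3 - 12*m^3 + 131*m^2 + 168*sqrt(2)*m^2 - 1152*m - 490*sqrt(2)*m + 3360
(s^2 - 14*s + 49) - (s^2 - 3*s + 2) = 47 - 11*s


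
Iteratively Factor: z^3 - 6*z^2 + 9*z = (z)*(z^2 - 6*z + 9) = z*(z - 3)*(z - 3)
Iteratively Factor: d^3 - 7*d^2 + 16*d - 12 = (d - 2)*(d^2 - 5*d + 6) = (d - 3)*(d - 2)*(d - 2)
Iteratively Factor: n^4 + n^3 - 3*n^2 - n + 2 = (n - 1)*(n^3 + 2*n^2 - n - 2) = (n - 1)*(n + 1)*(n^2 + n - 2) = (n - 1)*(n + 1)*(n + 2)*(n - 1)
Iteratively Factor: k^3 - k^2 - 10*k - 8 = (k + 2)*(k^2 - 3*k - 4) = (k + 1)*(k + 2)*(k - 4)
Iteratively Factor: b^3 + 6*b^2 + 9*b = (b + 3)*(b^2 + 3*b) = b*(b + 3)*(b + 3)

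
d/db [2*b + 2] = 2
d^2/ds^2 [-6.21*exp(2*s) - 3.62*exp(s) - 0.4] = (-24.84*exp(s) - 3.62)*exp(s)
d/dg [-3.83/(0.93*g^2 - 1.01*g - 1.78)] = (7.1238*g - 3.8683)/(-0.93*g^2 + 1.01*g + 1.78)^2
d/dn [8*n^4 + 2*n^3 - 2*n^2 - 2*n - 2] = 32*n^3 + 6*n^2 - 4*n - 2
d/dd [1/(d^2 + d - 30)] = (-2*d - 1)/(d^2 + d - 30)^2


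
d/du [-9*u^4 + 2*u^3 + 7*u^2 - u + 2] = -36*u^3 + 6*u^2 + 14*u - 1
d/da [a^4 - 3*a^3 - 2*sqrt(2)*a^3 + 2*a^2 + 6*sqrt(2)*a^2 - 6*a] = 4*a^3 - 9*a^2 - 6*sqrt(2)*a^2 + 4*a + 12*sqrt(2)*a - 6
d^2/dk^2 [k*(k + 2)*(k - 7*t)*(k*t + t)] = 2*t*(6*k^2 - 21*k*t + 9*k - 21*t + 2)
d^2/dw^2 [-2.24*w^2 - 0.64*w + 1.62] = -4.48000000000000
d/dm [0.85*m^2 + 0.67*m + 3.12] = 1.7*m + 0.67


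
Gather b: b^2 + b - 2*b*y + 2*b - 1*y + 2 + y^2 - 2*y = b^2 + b*(3 - 2*y) + y^2 - 3*y + 2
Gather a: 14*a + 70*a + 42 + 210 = 84*a + 252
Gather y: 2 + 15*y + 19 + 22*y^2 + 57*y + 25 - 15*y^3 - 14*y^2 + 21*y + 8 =-15*y^3 + 8*y^2 + 93*y + 54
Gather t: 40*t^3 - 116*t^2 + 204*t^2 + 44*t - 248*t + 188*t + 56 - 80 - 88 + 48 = 40*t^3 + 88*t^2 - 16*t - 64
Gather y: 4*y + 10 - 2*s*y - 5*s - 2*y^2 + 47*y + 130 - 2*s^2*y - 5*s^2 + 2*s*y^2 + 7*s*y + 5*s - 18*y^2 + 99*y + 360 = -5*s^2 + y^2*(2*s - 20) + y*(-2*s^2 + 5*s + 150) + 500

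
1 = 1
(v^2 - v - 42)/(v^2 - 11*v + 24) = (v^2 - v - 42)/(v^2 - 11*v + 24)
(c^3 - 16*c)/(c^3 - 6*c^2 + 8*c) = (c + 4)/(c - 2)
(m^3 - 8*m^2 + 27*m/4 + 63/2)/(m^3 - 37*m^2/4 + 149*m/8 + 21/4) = 2*(2*m + 3)/(4*m + 1)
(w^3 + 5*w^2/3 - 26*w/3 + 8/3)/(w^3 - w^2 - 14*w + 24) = (w - 1/3)/(w - 3)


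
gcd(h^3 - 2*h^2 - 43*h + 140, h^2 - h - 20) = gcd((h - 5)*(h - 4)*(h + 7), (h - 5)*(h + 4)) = h - 5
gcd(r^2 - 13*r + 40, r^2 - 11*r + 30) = r - 5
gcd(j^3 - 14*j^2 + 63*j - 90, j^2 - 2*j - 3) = j - 3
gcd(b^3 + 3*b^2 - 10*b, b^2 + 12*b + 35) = b + 5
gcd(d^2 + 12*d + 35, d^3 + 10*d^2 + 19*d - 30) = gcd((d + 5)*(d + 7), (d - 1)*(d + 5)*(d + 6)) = d + 5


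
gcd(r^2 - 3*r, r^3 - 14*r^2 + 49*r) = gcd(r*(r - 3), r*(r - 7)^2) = r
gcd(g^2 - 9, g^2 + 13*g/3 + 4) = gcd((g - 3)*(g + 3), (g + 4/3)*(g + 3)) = g + 3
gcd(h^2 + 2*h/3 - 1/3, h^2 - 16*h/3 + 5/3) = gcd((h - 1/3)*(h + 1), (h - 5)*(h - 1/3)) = h - 1/3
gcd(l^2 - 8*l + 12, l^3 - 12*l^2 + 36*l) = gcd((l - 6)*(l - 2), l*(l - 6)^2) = l - 6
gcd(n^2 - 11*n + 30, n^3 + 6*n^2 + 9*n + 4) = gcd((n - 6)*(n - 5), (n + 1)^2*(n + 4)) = 1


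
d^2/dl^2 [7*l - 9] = 0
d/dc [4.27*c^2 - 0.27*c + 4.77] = 8.54*c - 0.27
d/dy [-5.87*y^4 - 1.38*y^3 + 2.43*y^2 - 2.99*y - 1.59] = -23.48*y^3 - 4.14*y^2 + 4.86*y - 2.99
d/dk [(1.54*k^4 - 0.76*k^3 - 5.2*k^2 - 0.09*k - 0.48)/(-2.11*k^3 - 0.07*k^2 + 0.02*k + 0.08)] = (-3.2494*k^6 - 0.2156*k^5 - 10.8264*k^4 + 0.0825999999999998*k^3 - 3.3311*k^2 - 0.8992*k + 0.0024)/(4.4521*k^6 + 0.2954*k^5 - 0.0795*k^4 - 0.3404*k^3 - 0.0108*k^2 + 0.0032*k + 0.0064)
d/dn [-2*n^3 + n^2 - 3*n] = -6*n^2 + 2*n - 3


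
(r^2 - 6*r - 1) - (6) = r^2 - 6*r - 7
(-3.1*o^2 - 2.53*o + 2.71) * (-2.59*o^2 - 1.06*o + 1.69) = 8.029*o^4 + 9.8387*o^3 - 9.5761*o^2 - 7.1483*o + 4.5799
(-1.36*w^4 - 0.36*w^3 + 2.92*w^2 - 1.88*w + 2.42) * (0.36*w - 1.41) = -0.4896*w^5 + 1.788*w^4 + 1.5588*w^3 - 4.794*w^2 + 3.522*w - 3.4122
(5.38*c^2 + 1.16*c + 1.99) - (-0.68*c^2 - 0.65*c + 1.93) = 6.06*c^2 + 1.81*c + 0.0600000000000001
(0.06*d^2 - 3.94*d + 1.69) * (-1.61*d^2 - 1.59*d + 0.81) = -0.0966*d^4 + 6.248*d^3 + 3.5923*d^2 - 5.8785*d + 1.3689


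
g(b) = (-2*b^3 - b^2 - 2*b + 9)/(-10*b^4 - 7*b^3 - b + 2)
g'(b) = (-6*b^2 - 2*b - 2)/(-10*b^4 - 7*b^3 - b + 2) + (40*b^3 + 21*b^2 + 1)*(-2*b^3 - b^2 - 2*b + 9)/(-10*b^4 - 7*b^3 - b + 2)^2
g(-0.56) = 3.62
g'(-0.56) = -0.26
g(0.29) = 5.64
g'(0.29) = 12.28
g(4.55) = 0.04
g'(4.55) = -0.01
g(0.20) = 4.94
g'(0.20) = 4.65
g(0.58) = -6.60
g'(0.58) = 102.05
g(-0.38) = 3.81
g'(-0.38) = 1.91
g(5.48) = 0.04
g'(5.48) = -0.01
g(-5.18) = -0.04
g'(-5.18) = -0.01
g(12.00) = 0.02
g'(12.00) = 0.00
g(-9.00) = -0.02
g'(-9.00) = 0.00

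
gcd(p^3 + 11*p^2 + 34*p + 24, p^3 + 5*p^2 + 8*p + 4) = p + 1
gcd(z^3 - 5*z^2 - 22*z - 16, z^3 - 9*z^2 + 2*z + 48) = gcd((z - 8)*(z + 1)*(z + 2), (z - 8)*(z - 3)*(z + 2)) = z^2 - 6*z - 16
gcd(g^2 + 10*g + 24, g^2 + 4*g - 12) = g + 6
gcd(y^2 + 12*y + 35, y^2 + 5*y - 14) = y + 7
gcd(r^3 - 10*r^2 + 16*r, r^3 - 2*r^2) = r^2 - 2*r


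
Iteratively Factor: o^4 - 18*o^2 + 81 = (o - 3)*(o^3 + 3*o^2 - 9*o - 27) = (o - 3)^2*(o^2 + 6*o + 9) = (o - 3)^2*(o + 3)*(o + 3)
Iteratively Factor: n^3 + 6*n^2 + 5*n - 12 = (n - 1)*(n^2 + 7*n + 12) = (n - 1)*(n + 4)*(n + 3)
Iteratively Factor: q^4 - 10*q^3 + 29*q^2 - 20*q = (q - 5)*(q^3 - 5*q^2 + 4*q) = q*(q - 5)*(q^2 - 5*q + 4) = q*(q - 5)*(q - 4)*(q - 1)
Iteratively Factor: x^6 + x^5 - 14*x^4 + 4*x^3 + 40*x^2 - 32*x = (x)*(x^5 + x^4 - 14*x^3 + 4*x^2 + 40*x - 32) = x*(x - 2)*(x^4 + 3*x^3 - 8*x^2 - 12*x + 16) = x*(x - 2)*(x + 4)*(x^3 - x^2 - 4*x + 4) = x*(x - 2)*(x - 1)*(x + 4)*(x^2 - 4) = x*(x - 2)^2*(x - 1)*(x + 4)*(x + 2)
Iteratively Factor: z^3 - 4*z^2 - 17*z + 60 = (z - 3)*(z^2 - z - 20) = (z - 5)*(z - 3)*(z + 4)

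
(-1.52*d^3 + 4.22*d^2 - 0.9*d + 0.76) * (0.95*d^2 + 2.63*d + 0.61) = -1.444*d^5 + 0.0113999999999996*d^4 + 9.3164*d^3 + 0.9292*d^2 + 1.4498*d + 0.4636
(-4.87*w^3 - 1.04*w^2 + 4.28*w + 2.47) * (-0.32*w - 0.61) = 1.5584*w^4 + 3.3035*w^3 - 0.7352*w^2 - 3.4012*w - 1.5067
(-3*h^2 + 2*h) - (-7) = -3*h^2 + 2*h + 7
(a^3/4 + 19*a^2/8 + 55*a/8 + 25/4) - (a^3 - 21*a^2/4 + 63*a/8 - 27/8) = -3*a^3/4 + 61*a^2/8 - a + 77/8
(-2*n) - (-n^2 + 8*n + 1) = n^2 - 10*n - 1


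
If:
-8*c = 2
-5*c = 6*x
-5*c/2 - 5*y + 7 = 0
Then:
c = -1/4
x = 5/24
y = 61/40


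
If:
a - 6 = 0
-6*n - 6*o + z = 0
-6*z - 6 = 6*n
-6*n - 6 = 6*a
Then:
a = 6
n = -7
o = 8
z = 6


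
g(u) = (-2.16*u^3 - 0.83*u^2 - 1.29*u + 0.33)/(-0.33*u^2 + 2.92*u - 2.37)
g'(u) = (0.66*u - 2.92)*(-2.16*u^3 - 0.83*u^2 - 1.29*u + 0.33)/(-0.33*u^2 + 2.92*u - 2.37)^2 + (-6.48*u^2 - 1.66*u - 1.29)/(-0.33*u^2 + 2.92*u - 2.37) = (0.7128*u^4 - 12.6144*u^3 + 12.5083*u^2 + 4.152*u + 2.0937)/(0.1089*u^4 - 1.9272*u^3 + 10.0906*u^2 - 13.8408*u + 5.6169)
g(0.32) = 0.16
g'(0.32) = 1.99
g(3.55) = -29.02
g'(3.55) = -18.79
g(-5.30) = -11.26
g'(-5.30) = 3.77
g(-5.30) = -11.26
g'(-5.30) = 3.77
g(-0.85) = -0.42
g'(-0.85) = 0.61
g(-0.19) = -0.19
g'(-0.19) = 0.21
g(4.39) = -49.91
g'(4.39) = -32.36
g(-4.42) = -8.12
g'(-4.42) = 3.37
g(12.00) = 260.41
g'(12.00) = -23.42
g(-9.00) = -27.43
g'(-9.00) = 4.84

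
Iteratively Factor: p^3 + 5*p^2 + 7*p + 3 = (p + 1)*(p^2 + 4*p + 3) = (p + 1)^2*(p + 3)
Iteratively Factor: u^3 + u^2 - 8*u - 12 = (u + 2)*(u^2 - u - 6) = (u + 2)^2*(u - 3)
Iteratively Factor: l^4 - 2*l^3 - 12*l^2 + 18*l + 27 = (l + 1)*(l^3 - 3*l^2 - 9*l + 27) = (l - 3)*(l + 1)*(l^2 - 9) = (l - 3)*(l + 1)*(l + 3)*(l - 3)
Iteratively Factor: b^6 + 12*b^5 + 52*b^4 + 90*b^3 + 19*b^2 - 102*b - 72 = (b + 3)*(b^5 + 9*b^4 + 25*b^3 + 15*b^2 - 26*b - 24) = (b + 2)*(b + 3)*(b^4 + 7*b^3 + 11*b^2 - 7*b - 12) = (b - 1)*(b + 2)*(b + 3)*(b^3 + 8*b^2 + 19*b + 12) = (b - 1)*(b + 2)*(b + 3)^2*(b^2 + 5*b + 4) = (b - 1)*(b + 1)*(b + 2)*(b + 3)^2*(b + 4)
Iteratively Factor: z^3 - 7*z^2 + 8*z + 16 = (z + 1)*(z^2 - 8*z + 16) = (z - 4)*(z + 1)*(z - 4)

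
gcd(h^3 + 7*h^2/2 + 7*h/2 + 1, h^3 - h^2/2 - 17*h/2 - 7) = h^2 + 3*h + 2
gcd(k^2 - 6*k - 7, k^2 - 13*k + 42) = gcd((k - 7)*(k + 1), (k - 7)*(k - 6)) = k - 7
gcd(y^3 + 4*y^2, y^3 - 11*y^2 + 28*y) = y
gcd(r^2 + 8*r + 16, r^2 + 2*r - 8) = r + 4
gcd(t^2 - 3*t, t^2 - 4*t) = t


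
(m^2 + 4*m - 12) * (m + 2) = m^3 + 6*m^2 - 4*m - 24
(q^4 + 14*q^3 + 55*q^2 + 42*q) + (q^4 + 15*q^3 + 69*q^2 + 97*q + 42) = 2*q^4 + 29*q^3 + 124*q^2 + 139*q + 42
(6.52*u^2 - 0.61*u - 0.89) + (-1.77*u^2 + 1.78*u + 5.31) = 4.75*u^2 + 1.17*u + 4.42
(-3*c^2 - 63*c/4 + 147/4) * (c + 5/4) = -3*c^3 - 39*c^2/2 + 273*c/16 + 735/16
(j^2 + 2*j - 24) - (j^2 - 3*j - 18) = 5*j - 6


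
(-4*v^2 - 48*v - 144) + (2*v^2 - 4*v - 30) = -2*v^2 - 52*v - 174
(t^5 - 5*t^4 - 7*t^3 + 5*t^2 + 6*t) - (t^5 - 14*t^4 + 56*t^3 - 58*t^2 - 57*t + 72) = 9*t^4 - 63*t^3 + 63*t^2 + 63*t - 72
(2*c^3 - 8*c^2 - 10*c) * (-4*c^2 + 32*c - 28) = -8*c^5 + 96*c^4 - 272*c^3 - 96*c^2 + 280*c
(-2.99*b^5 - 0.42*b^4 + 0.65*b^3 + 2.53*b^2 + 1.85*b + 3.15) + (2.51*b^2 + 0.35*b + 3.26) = -2.99*b^5 - 0.42*b^4 + 0.65*b^3 + 5.04*b^2 + 2.2*b + 6.41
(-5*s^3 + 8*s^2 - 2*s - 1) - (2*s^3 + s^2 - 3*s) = -7*s^3 + 7*s^2 + s - 1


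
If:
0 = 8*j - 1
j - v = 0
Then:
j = 1/8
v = 1/8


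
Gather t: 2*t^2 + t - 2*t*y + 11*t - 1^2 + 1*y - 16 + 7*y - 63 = 2*t^2 + t*(12 - 2*y) + 8*y - 80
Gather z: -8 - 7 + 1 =-14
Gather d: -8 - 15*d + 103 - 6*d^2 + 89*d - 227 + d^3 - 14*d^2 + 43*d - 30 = d^3 - 20*d^2 + 117*d - 162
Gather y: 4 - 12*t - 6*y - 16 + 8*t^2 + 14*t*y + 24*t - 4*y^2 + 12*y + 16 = 8*t^2 + 12*t - 4*y^2 + y*(14*t + 6) + 4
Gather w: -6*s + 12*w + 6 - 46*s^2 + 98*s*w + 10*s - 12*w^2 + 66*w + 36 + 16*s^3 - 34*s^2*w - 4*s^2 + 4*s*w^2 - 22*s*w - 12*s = 16*s^3 - 50*s^2 - 8*s + w^2*(4*s - 12) + w*(-34*s^2 + 76*s + 78) + 42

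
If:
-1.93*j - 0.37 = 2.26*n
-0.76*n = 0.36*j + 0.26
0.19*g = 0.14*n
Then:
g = -0.42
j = 0.47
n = -0.56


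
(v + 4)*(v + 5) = v^2 + 9*v + 20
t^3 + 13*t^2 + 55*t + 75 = (t + 3)*(t + 5)^2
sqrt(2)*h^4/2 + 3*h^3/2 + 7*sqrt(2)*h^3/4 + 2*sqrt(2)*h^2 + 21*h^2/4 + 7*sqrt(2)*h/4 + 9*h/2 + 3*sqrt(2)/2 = (h + 3/2)*(h + 2)*(h + sqrt(2))*(sqrt(2)*h/2 + 1/2)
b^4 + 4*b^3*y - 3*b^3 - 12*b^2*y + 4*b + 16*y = (b - 2)^2*(b + 1)*(b + 4*y)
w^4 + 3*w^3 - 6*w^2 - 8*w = w*(w - 2)*(w + 1)*(w + 4)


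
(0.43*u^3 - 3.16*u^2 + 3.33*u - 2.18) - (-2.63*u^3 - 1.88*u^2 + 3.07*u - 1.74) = 3.06*u^3 - 1.28*u^2 + 0.26*u - 0.44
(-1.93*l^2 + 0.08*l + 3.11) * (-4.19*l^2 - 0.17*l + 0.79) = 8.0867*l^4 - 0.00710000000000005*l^3 - 14.5692*l^2 - 0.4655*l + 2.4569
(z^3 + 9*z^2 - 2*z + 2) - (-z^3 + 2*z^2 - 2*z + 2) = 2*z^3 + 7*z^2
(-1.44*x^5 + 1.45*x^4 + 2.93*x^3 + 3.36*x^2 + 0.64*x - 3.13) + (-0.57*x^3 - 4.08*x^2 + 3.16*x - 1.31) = -1.44*x^5 + 1.45*x^4 + 2.36*x^3 - 0.72*x^2 + 3.8*x - 4.44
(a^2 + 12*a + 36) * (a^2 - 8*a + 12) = a^4 + 4*a^3 - 48*a^2 - 144*a + 432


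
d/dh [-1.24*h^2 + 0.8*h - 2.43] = 0.8 - 2.48*h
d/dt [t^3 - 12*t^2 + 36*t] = 3*t^2 - 24*t + 36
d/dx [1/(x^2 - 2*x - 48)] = 2*(1 - x)/(-x^2 + 2*x + 48)^2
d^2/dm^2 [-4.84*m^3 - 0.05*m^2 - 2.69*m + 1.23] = -29.04*m - 0.1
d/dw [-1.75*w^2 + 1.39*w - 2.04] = 1.39 - 3.5*w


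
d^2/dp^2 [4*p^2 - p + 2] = 8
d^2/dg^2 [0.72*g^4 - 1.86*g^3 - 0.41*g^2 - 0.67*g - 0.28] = 8.64*g^2 - 11.16*g - 0.82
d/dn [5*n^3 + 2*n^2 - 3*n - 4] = 15*n^2 + 4*n - 3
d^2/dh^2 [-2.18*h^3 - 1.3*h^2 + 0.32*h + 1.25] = -13.08*h - 2.6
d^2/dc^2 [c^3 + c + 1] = 6*c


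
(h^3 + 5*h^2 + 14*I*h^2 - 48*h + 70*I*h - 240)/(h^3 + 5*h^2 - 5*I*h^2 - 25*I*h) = (h^2 + 14*I*h - 48)/(h*(h - 5*I))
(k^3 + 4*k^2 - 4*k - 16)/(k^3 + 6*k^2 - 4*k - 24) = (k + 4)/(k + 6)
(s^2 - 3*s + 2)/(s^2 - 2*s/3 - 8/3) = 3*(s - 1)/(3*s + 4)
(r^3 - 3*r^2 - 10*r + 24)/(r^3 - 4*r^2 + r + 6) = (r^2 - r - 12)/(r^2 - 2*r - 3)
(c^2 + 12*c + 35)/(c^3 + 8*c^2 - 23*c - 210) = (c + 5)/(c^2 + c - 30)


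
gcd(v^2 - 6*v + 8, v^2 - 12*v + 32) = v - 4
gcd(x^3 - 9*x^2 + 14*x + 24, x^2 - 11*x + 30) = x - 6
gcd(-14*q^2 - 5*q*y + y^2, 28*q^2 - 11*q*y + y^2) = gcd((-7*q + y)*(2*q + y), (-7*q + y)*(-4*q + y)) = -7*q + y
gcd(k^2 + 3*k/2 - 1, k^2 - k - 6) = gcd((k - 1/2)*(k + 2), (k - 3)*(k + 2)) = k + 2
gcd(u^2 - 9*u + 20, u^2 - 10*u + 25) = u - 5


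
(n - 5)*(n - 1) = n^2 - 6*n + 5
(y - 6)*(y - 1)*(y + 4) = y^3 - 3*y^2 - 22*y + 24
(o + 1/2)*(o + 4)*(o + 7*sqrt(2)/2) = o^3 + 9*o^2/2 + 7*sqrt(2)*o^2/2 + 2*o + 63*sqrt(2)*o/4 + 7*sqrt(2)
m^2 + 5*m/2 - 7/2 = (m - 1)*(m + 7/2)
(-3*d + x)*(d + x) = -3*d^2 - 2*d*x + x^2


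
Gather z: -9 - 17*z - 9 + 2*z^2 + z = 2*z^2 - 16*z - 18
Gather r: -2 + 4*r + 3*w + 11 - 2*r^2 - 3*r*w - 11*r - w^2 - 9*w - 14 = -2*r^2 + r*(-3*w - 7) - w^2 - 6*w - 5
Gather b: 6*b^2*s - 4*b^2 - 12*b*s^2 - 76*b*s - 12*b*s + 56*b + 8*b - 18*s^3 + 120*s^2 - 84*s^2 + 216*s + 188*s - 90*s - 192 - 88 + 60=b^2*(6*s - 4) + b*(-12*s^2 - 88*s + 64) - 18*s^3 + 36*s^2 + 314*s - 220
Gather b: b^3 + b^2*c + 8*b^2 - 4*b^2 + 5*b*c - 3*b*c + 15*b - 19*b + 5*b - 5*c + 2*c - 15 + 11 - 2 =b^3 + b^2*(c + 4) + b*(2*c + 1) - 3*c - 6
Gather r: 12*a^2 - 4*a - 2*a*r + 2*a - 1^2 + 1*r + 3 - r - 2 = 12*a^2 - 2*a*r - 2*a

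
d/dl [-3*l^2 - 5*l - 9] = -6*l - 5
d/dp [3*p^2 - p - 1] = 6*p - 1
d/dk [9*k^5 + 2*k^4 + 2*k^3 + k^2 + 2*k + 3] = 45*k^4 + 8*k^3 + 6*k^2 + 2*k + 2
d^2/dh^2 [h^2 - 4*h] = 2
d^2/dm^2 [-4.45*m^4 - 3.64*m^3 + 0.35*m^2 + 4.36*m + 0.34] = -53.4*m^2 - 21.84*m + 0.7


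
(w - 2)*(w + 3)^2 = w^3 + 4*w^2 - 3*w - 18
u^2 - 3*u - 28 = (u - 7)*(u + 4)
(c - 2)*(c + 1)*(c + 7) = c^3 + 6*c^2 - 9*c - 14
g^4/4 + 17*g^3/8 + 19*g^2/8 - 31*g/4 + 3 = (g/4 + 1)*(g - 1)*(g - 1/2)*(g + 6)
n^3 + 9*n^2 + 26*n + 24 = (n + 2)*(n + 3)*(n + 4)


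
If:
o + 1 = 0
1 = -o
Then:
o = -1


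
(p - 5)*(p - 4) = p^2 - 9*p + 20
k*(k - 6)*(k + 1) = k^3 - 5*k^2 - 6*k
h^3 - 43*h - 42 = (h - 7)*(h + 1)*(h + 6)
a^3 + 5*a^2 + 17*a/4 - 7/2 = (a - 1/2)*(a + 2)*(a + 7/2)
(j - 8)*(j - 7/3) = j^2 - 31*j/3 + 56/3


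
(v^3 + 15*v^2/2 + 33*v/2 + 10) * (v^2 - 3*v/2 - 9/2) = v^5 + 6*v^4 + 3*v^3/4 - 97*v^2/2 - 357*v/4 - 45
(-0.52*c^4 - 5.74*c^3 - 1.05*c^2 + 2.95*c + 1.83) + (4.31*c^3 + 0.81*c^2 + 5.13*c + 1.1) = -0.52*c^4 - 1.43*c^3 - 0.24*c^2 + 8.08*c + 2.93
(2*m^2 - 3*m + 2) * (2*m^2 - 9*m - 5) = 4*m^4 - 24*m^3 + 21*m^2 - 3*m - 10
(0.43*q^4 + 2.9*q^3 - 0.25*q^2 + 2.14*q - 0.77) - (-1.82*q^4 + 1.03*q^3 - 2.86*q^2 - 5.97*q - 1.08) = 2.25*q^4 + 1.87*q^3 + 2.61*q^2 + 8.11*q + 0.31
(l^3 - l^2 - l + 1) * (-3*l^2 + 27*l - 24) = -3*l^5 + 30*l^4 - 48*l^3 - 6*l^2 + 51*l - 24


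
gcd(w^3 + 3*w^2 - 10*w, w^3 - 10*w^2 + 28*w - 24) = w - 2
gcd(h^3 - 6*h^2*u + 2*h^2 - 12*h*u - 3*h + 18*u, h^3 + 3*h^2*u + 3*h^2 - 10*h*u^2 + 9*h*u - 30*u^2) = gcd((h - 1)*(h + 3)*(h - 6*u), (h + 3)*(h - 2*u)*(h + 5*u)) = h + 3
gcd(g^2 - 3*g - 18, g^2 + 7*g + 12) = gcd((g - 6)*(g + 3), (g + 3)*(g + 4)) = g + 3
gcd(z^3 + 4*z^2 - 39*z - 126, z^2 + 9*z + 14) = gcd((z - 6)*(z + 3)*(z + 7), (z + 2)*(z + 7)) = z + 7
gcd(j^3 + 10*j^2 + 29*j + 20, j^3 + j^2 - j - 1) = j + 1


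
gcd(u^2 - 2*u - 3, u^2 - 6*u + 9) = u - 3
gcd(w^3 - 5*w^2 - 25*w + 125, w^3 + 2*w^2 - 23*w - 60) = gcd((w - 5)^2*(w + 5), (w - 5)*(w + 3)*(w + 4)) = w - 5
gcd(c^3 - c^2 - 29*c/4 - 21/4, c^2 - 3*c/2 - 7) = c - 7/2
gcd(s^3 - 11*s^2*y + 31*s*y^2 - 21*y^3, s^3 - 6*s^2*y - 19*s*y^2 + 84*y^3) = s^2 - 10*s*y + 21*y^2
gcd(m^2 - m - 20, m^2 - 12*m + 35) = m - 5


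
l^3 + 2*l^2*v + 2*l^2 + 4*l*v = l*(l + 2)*(l + 2*v)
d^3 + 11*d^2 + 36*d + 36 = (d + 2)*(d + 3)*(d + 6)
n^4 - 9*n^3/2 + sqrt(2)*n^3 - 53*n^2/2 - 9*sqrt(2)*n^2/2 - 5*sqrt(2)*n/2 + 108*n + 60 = (n - 5)*(n + 1/2)*(n - 3*sqrt(2))*(n + 4*sqrt(2))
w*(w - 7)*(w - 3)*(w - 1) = w^4 - 11*w^3 + 31*w^2 - 21*w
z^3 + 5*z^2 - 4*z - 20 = (z - 2)*(z + 2)*(z + 5)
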